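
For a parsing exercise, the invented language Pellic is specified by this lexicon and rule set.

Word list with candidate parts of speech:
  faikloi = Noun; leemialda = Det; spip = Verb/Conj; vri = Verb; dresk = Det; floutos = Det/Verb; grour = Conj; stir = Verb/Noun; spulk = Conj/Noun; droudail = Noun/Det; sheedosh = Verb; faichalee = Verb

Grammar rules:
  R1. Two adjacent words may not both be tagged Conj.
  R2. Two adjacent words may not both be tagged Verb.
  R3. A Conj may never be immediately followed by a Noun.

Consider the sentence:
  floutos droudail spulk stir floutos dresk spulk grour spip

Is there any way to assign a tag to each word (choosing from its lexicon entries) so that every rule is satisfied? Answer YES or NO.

YES

Candidates per position — 1:floutos {Det,Verb}; 2:droudail {Noun,Det}; 3:spulk {Conj,Noun}; 4:stir {Verb,Noun}; 5:floutos {Det,Verb}; 6:dresk {Det}; 7:spulk {Conj,Noun}; 8:grour {Conj}; 9:spip {Verb,Conj}.
One satisfying assignment: Det Det Noun Noun Verb Det Noun Conj Verb.
Checking: rule 1 ok; rule 2 ok; rule 3 ok.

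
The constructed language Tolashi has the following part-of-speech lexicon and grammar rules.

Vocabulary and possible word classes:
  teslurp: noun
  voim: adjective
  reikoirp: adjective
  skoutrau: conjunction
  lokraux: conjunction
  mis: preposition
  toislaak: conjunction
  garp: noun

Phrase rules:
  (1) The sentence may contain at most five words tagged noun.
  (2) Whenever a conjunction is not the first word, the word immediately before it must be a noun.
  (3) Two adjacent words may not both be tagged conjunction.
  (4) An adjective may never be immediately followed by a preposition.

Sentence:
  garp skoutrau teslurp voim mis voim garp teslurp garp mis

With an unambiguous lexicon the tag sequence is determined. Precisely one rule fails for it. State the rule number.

4

Fixed tagging: noun conjunction noun adjective preposition adjective noun noun noun preposition.
Applying the rules: R1 holds, R2 holds, R3 holds, R4 violated.
Only rule 4 fails.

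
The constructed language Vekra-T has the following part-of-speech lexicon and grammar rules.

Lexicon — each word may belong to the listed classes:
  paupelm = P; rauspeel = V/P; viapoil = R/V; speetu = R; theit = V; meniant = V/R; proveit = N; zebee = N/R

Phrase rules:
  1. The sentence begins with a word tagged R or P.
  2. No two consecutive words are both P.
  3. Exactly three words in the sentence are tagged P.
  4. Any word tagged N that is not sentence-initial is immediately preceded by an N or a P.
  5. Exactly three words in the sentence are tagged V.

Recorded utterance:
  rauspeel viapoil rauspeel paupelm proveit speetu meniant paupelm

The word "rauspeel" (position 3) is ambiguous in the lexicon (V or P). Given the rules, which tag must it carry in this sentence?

Candidates per position — 1:rauspeel {V,P}; 2:viapoil {R,V}; 3:rauspeel {V,P}; 4:paupelm {P}; 5:proveit {N}; 6:speetu {R}; 7:meniant {V,R}; 8:paupelm {P}.
Position 1: V is ruled out by rule 1; that leaves P.
Position 2: R is ruled out by rule 5; that leaves V.
Position 3: P is ruled out by rule 2; that leaves V.
Position 7: R is ruled out by rule 5; that leaves V.
The only consistent sequence is: P V V P N R V P.
Rule-by-rule: rule 1 ✓; rule 2 ✓; rule 3 ✓; rule 4 ✓; rule 5 ✓.

V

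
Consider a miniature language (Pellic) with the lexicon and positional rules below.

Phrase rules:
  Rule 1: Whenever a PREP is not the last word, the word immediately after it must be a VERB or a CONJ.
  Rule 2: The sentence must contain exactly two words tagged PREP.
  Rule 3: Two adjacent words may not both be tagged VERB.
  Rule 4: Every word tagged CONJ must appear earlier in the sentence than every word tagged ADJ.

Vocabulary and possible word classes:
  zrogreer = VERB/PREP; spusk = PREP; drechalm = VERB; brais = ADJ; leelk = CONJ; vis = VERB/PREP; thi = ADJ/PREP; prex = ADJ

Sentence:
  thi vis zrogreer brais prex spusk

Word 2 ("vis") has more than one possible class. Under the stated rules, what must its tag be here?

PREP

Candidates per position — 1:thi {ADJ,PREP}; 2:vis {VERB,PREP}; 3:zrogreer {VERB,PREP}; 4:brais {ADJ}; 5:prex {ADJ}; 6:spusk {PREP}.
Word 3 cannot be PREP — rule 1 would then fail for every completion. It is VERB.
Word 2 cannot be VERB — rule 3 would then fail for every completion. It is PREP.
Word 1 cannot be PREP — rule 1 would then fail for every completion. It is ADJ.
The only consistent sequence is: ADJ PREP VERB ADJ ADJ PREP.
Check: rule 1 ✓; rule 2 ✓; rule 3 ✓; rule 4 ✓.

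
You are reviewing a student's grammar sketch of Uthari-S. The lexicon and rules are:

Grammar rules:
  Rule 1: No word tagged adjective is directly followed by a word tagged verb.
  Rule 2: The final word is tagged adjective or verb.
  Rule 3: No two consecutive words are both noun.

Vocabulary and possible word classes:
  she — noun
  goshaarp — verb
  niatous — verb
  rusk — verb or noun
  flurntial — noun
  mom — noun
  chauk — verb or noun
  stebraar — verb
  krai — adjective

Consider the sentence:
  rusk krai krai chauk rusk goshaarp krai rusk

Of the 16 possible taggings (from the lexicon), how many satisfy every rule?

0

Candidates per position — 1:rusk {verb,noun}; 2:krai {adjective}; 3:krai {adjective}; 4:chauk {verb,noun}; 5:rusk {verb,noun}; 6:goshaarp {verb}; 7:krai {adjective}; 8:rusk {verb,noun}.
There are 16 candidate sequences in total.
Every candidate sequence violates at least one rule; no consistent tagging exists.
Count = 0.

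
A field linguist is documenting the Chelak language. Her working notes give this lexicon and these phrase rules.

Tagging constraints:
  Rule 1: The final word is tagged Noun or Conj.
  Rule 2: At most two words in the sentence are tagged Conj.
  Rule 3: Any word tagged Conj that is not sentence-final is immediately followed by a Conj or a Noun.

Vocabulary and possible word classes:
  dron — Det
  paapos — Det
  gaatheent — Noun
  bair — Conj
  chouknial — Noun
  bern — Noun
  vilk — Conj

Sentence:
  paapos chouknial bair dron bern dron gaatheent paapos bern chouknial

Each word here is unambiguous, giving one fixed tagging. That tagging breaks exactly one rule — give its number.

Fixed tagging: Det Noun Conj Det Noun Det Noun Det Noun Noun.
Checking each rule: R1 holds, R2 holds, R3 violated.
Only rule 3 fails.

3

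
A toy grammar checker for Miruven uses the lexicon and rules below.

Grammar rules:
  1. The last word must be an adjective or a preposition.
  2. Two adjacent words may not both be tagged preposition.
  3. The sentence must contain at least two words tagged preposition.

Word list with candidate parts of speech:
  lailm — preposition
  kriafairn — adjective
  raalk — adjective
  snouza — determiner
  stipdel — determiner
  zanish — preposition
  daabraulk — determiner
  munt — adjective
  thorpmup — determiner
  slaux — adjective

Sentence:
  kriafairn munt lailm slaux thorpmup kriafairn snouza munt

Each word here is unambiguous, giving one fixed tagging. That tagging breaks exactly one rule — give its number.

3

Fixed tagging: adjective adjective preposition adjective determiner adjective determiner adjective.
Checking each rule: R1 pass, R2 pass, R3 fail.
Only rule 3 fails.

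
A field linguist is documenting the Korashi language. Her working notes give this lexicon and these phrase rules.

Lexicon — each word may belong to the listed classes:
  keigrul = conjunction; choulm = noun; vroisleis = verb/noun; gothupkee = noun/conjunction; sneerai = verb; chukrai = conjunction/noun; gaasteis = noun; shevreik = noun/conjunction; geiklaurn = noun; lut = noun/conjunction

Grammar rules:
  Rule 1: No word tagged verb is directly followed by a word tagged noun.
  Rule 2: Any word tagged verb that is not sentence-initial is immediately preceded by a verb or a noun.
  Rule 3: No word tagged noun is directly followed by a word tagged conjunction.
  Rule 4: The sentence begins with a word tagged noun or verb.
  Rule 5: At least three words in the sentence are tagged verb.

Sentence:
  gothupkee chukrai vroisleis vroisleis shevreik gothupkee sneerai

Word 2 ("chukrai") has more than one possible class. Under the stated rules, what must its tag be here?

noun

Candidates per position — 1:gothupkee {noun,conjunction}; 2:chukrai {conjunction,noun}; 3:vroisleis {verb,noun}; 4:vroisleis {verb,noun}; 5:shevreik {noun,conjunction}; 6:gothupkee {noun,conjunction}; 7:sneerai {verb}.
Position 1: conjunction is ruled out by rule 4; that leaves noun.
Position 2: conjunction is ruled out by rule 3; that leaves noun.
Position 3: noun is ruled out by rule 5; that leaves verb.
Position 4: noun is ruled out by rule 1; that leaves verb.
Position 5: noun is ruled out by rule 1; that leaves conjunction.
Position 6: conjunction is ruled out by rule 2; that leaves noun.
The unique satisfying tagging is: noun noun verb verb conjunction noun verb.
Rule-by-rule: rule 1 ✓; rule 2 ✓; rule 3 ✓; rule 4 ✓; rule 5 ✓.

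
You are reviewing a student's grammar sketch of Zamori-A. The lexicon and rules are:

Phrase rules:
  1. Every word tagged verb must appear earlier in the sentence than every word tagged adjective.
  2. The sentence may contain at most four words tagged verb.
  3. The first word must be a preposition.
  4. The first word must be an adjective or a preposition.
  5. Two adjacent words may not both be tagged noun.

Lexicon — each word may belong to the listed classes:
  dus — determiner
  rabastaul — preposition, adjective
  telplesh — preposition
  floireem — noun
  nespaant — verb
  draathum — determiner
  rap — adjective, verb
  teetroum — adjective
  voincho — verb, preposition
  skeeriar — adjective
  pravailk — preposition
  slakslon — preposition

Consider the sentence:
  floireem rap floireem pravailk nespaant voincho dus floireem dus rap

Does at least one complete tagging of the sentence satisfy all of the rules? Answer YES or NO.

Candidates per position — 1:floireem {noun}; 2:rap {adjective,verb}; 3:floireem {noun}; 4:pravailk {preposition}; 5:nespaant {verb}; 6:voincho {verb,preposition}; 7:dus {determiner}; 8:floireem {noun}; 9:dus {determiner}; 10:rap {adjective,verb}.
Rule 3 cannot be satisfied by any choice of tags from the lexicon.
So there is no consistent tagging.

NO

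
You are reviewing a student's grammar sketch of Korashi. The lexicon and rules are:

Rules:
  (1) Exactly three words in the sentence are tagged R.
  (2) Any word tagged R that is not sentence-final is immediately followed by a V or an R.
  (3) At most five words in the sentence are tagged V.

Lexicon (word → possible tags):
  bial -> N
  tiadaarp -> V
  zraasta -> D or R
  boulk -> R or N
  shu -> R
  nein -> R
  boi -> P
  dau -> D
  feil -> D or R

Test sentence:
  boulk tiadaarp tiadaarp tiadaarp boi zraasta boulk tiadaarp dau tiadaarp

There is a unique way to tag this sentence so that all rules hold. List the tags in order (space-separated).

R V V V P R R V D V

Candidates per position — 1:boulk {R,N}; 2:tiadaarp {V}; 3:tiadaarp {V}; 4:tiadaarp {V}; 5:boi {P}; 6:zraasta {D,R}; 7:boulk {R,N}; 8:tiadaarp {V}; 9:dau {D}; 10:tiadaarp {V}.
Position 1: tagging it N would leave rule 1 unsatisfiable, so it must be R.
Position 6: tagging it D would leave rule 1 unsatisfiable, so it must be R.
Position 7: tagging it N would leave rule 1 unsatisfiable, so it must be R.
That leaves exactly one tagging: R V V V P R R V D V.
Rule-by-rule: rule 1 satisfied; rule 2 satisfied; rule 3 satisfied.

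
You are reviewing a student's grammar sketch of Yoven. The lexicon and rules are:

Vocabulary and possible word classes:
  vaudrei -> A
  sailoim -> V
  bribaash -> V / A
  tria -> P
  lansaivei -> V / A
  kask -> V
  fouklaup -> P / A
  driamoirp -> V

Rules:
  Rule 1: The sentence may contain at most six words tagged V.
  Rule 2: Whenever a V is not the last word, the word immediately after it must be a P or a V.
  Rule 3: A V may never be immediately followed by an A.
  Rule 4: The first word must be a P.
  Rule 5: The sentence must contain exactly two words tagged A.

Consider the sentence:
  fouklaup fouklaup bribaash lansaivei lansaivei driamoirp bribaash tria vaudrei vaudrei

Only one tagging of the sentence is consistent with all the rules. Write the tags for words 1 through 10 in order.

P P V V V V V P A A

Candidates per position — 1:fouklaup {P,A}; 2:fouklaup {P,A}; 3:bribaash {V,A}; 4:lansaivei {V,A}; 5:lansaivei {V,A}; 6:driamoirp {V}; 7:bribaash {V,A}; 8:tria {P}; 9:vaudrei {A}; 10:vaudrei {A}.
At position 1, choosing A makes rule 4 impossible to satisfy; hence P.
At position 2, choosing A makes rule 5 impossible to satisfy; hence P.
At position 3, choosing A makes rule 5 impossible to satisfy; hence V.
At position 4, choosing A makes rule 2 impossible to satisfy; hence V.
At position 5, choosing A makes rule 2 impossible to satisfy; hence V.
At position 7, choosing A makes rule 2 impossible to satisfy; hence V.
So the tagging must be: P P V V V V V P A A.
Checking: rule 1 satisfied; rule 2 satisfied; rule 3 satisfied; rule 4 satisfied; rule 5 satisfied.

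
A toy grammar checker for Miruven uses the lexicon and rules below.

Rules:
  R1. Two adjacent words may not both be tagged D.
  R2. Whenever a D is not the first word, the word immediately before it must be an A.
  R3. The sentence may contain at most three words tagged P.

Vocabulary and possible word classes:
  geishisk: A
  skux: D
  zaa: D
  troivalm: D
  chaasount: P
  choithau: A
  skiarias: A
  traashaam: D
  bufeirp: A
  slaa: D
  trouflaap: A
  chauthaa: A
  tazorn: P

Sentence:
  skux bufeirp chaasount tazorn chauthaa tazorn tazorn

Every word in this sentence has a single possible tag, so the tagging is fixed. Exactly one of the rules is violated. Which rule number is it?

Fixed tagging: D A P P A P P.
Checking each rule: R1 pass, R2 pass, R3 fail.
Only rule 3 fails.

3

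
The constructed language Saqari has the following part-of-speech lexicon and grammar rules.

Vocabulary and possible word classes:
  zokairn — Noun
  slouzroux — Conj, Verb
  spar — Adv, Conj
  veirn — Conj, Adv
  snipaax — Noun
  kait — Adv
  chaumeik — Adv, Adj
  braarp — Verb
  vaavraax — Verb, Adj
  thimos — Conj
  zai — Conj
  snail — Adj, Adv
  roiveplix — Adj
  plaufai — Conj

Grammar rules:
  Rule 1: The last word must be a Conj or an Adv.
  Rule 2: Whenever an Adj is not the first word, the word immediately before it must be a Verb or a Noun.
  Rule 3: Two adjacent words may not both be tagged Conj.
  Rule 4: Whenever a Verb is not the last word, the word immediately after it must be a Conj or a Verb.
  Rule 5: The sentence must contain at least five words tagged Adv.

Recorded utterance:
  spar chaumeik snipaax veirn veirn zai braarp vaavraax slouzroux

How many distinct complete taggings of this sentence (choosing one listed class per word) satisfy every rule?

Candidates per position — 1:spar {Adv,Conj}; 2:chaumeik {Adv,Adj}; 3:snipaax {Noun}; 4:veirn {Conj,Adv}; 5:veirn {Conj,Adv}; 6:zai {Conj}; 7:braarp {Verb}; 8:vaavraax {Verb,Adj}; 9:slouzroux {Conj,Verb}.
There are 64 candidate sequences in total.
Rule 5 cannot be satisfied by any choice of tags from the lexicon.
So there is no consistent tagging.
Count = 0.

0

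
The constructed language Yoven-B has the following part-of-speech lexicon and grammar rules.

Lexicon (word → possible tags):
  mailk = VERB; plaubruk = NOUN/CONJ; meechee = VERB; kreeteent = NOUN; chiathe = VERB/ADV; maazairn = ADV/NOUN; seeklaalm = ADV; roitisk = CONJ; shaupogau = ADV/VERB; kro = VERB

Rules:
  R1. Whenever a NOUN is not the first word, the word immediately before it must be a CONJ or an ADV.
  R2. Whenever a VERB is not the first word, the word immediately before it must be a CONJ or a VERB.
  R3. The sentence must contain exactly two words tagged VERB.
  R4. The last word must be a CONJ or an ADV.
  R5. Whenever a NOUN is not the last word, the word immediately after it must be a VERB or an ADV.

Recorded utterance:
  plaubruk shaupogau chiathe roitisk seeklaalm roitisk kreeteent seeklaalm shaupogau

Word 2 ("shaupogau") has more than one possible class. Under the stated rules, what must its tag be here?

Candidates per position — 1:plaubruk {NOUN,CONJ}; 2:shaupogau {ADV,VERB}; 3:chiathe {VERB,ADV}; 4:roitisk {CONJ}; 5:seeklaalm {ADV}; 6:roitisk {CONJ}; 7:kreeteent {NOUN}; 8:seeklaalm {ADV}; 9:shaupogau {ADV,VERB}.
Word 9 cannot be VERB — rule 2 would then fail for every completion. It is ADV.
Word 2 cannot be ADV — rule 3 would then fail for every completion. It is VERB.
Word 3 cannot be ADV — rule 3 would then fail for every completion. It is VERB.
Word 1 cannot be NOUN — rule 2 would then fail for every completion. It is CONJ.
So the tagging must be: CONJ VERB VERB CONJ ADV CONJ NOUN ADV ADV.
Checking: rule 1 ok; rule 2 ok; rule 3 ok; rule 4 ok; rule 5 ok.

VERB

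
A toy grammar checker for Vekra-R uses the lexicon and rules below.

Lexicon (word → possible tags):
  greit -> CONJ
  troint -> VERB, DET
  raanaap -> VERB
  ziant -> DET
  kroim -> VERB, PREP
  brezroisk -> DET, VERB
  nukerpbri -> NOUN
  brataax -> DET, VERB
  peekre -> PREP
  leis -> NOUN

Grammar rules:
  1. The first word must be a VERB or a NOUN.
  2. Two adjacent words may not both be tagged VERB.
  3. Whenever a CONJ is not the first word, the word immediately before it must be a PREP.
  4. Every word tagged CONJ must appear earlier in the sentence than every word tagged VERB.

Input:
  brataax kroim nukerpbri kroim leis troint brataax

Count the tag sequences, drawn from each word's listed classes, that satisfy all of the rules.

6

Candidates per position — 1:brataax {DET,VERB}; 2:kroim {VERB,PREP}; 3:nukerpbri {NOUN}; 4:kroim {VERB,PREP}; 5:leis {NOUN}; 6:troint {VERB,DET}; 7:brataax {DET,VERB}.
There are 32 candidate sequences in total.
Checking each against the rules leaves 6 sequences.
Count = 6.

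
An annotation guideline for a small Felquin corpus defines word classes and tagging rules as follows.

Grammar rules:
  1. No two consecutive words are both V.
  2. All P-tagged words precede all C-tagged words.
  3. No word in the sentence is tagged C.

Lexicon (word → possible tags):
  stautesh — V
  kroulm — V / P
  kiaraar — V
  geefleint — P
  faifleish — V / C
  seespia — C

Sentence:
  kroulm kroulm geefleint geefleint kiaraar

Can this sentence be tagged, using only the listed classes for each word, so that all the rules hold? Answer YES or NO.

YES

Candidates per position — 1:kroulm {V,P}; 2:kroulm {V,P}; 3:geefleint {P}; 4:geefleint {P}; 5:kiaraar {V}.
One satisfying assignment: V P P P V.
Check: rule 1 ✓; rule 2 ✓; rule 3 ✓.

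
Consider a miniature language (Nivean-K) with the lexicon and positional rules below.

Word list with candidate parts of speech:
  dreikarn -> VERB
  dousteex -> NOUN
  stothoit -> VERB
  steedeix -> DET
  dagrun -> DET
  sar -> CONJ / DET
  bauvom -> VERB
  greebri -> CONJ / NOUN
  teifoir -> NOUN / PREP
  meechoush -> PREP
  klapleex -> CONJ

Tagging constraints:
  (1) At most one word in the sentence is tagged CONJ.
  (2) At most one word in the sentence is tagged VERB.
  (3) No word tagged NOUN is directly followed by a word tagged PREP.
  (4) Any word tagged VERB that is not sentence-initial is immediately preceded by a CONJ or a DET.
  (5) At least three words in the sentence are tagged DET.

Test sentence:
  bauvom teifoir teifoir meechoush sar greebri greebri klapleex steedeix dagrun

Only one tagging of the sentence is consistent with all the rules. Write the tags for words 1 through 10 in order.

VERB PREP PREP PREP DET NOUN NOUN CONJ DET DET

Candidates per position — 1:bauvom {VERB}; 2:teifoir {NOUN,PREP}; 3:teifoir {NOUN,PREP}; 4:meechoush {PREP}; 5:sar {CONJ,DET}; 6:greebri {CONJ,NOUN}; 7:greebri {CONJ,NOUN}; 8:klapleex {CONJ}; 9:steedeix {DET}; 10:dagrun {DET}.
If word 2 were NOUN, no tagging could satisfy rule 3; so word 2 is PREP.
If word 3 were NOUN, no tagging could satisfy rule 3; so word 3 is PREP.
If word 5 were CONJ, no tagging could satisfy rule 1; so word 5 is DET.
If word 6 were CONJ, no tagging could satisfy rule 1; so word 6 is NOUN.
If word 7 were CONJ, no tagging could satisfy rule 1; so word 7 is NOUN.
The only consistent sequence is: VERB PREP PREP PREP DET NOUN NOUN CONJ DET DET.
Checking: rule 1 holds; rule 2 holds; rule 3 holds; rule 4 holds; rule 5 holds.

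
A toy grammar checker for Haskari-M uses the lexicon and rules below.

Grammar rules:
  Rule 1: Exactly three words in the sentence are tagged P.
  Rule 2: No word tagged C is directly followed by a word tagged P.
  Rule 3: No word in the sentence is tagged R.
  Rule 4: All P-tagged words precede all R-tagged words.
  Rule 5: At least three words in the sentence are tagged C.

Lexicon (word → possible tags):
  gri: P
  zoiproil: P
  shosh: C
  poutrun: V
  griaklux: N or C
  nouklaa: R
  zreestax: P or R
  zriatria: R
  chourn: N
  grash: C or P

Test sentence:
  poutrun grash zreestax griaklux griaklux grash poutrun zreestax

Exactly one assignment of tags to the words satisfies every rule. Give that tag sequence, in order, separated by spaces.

V P P C C C V P

Candidates per position — 1:poutrun {V}; 2:grash {C,P}; 3:zreestax {P,R}; 4:griaklux {N,C}; 5:griaklux {N,C}; 6:grash {C,P}; 7:poutrun {V}; 8:zreestax {P,R}.
Word 3 cannot be R — rule 3 would then fail for every completion. It is P.
Word 8 cannot be R — rule 3 would then fail for every completion. It is P.
Word 2 cannot be C — rule 2 would then fail for every completion. It is P.
Word 4 cannot be N — rule 5 would then fail for every completion. It is C.
Word 5 cannot be N — rule 5 would then fail for every completion. It is C.
Word 6 cannot be P — rule 1 would then fail for every completion. It is C.
That leaves exactly one tagging: V P P C C C V P.
Rule-by-rule: rule 1 holds; rule 2 holds; rule 3 holds; rule 4 holds; rule 5 holds.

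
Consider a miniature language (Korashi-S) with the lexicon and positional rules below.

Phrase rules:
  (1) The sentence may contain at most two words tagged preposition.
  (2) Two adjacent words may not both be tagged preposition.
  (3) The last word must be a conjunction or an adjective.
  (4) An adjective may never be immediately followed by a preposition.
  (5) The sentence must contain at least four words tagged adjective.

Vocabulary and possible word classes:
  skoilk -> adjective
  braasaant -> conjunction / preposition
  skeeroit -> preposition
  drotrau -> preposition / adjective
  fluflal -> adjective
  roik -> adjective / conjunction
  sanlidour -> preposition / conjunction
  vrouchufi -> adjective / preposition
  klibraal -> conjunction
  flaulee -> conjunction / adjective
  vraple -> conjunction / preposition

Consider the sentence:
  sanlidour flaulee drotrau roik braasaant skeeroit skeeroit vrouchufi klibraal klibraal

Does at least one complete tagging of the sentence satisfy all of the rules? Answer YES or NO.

NO

Candidates per position — 1:sanlidour {preposition,conjunction}; 2:flaulee {conjunction,adjective}; 3:drotrau {preposition,adjective}; 4:roik {adjective,conjunction}; 5:braasaant {conjunction,preposition}; 6:skeeroit {preposition}; 7:skeeroit {preposition}; 8:vrouchufi {adjective,preposition}; 9:klibraal {conjunction}; 10:klibraal {conjunction}.
Rule 2 cannot be satisfied by any choice of tags from the lexicon.
So there is no consistent tagging.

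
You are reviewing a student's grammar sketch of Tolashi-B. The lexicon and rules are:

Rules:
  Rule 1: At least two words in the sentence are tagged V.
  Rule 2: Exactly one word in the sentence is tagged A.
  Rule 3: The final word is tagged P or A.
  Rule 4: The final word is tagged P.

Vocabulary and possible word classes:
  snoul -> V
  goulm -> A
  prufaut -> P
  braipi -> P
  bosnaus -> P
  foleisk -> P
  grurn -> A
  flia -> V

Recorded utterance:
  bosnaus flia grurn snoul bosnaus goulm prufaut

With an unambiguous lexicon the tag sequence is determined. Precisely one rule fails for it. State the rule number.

2

Fixed tagging: P V A V P A P.
Rule check: R1 ok, R2 fails, R3 ok, R4 ok.
Only rule 2 fails.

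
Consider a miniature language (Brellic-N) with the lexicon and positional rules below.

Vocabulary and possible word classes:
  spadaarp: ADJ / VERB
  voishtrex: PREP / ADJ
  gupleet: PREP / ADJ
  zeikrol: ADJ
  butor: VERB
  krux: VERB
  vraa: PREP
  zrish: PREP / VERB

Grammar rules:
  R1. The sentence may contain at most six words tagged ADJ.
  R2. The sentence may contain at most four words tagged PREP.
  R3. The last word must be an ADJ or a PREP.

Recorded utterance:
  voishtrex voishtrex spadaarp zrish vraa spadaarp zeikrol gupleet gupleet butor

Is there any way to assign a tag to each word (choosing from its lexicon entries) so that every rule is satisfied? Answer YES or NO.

Candidates per position — 1:voishtrex {PREP,ADJ}; 2:voishtrex {PREP,ADJ}; 3:spadaarp {ADJ,VERB}; 4:zrish {PREP,VERB}; 5:vraa {PREP}; 6:spadaarp {ADJ,VERB}; 7:zeikrol {ADJ}; 8:gupleet {PREP,ADJ}; 9:gupleet {PREP,ADJ}; 10:butor {VERB}.
Rule 3 cannot be satisfied by any choice of tags from the lexicon.
So there is no consistent tagging.

NO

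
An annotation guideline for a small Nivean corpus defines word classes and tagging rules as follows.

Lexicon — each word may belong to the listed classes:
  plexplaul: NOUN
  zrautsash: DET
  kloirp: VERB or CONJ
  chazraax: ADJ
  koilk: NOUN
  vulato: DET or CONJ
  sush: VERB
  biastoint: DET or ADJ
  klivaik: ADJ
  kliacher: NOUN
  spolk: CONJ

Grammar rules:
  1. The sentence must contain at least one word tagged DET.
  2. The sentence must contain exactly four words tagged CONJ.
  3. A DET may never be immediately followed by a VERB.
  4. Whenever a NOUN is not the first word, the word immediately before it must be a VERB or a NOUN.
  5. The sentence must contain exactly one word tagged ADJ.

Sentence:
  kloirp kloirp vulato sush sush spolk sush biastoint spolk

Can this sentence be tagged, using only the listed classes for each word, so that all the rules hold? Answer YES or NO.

Candidates per position — 1:kloirp {VERB,CONJ}; 2:kloirp {VERB,CONJ}; 3:vulato {DET,CONJ}; 4:sush {VERB}; 5:sush {VERB}; 6:spolk {CONJ}; 7:sush {VERB}; 8:biastoint {DET,ADJ}; 9:spolk {CONJ}.
Every candidate sequence violates at least one rule; no consistent tagging exists.

NO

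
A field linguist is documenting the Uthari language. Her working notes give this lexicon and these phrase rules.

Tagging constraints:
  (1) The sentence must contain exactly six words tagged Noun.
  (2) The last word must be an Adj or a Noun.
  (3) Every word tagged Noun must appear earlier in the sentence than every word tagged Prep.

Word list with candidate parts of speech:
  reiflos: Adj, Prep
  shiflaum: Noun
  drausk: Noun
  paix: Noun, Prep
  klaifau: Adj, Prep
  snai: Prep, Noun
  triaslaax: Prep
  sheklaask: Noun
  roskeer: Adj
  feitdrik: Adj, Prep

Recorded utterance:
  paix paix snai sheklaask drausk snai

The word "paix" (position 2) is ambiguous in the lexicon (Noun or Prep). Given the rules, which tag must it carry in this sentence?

Candidates per position — 1:paix {Noun,Prep}; 2:paix {Noun,Prep}; 3:snai {Prep,Noun}; 4:sheklaask {Noun}; 5:drausk {Noun}; 6:snai {Prep,Noun}.
Word 1 cannot be Prep — rule 1 would then fail for every completion. It is Noun.
Word 2 cannot be Prep — rule 1 would then fail for every completion. It is Noun.
Word 3 cannot be Prep — rule 1 would then fail for every completion. It is Noun.
Word 6 cannot be Prep — rule 1 would then fail for every completion. It is Noun.
The unique satisfying tagging is: Noun Noun Noun Noun Noun Noun.
Verifying each rule — rule 1 ok; rule 2 ok; rule 3 ok.

Noun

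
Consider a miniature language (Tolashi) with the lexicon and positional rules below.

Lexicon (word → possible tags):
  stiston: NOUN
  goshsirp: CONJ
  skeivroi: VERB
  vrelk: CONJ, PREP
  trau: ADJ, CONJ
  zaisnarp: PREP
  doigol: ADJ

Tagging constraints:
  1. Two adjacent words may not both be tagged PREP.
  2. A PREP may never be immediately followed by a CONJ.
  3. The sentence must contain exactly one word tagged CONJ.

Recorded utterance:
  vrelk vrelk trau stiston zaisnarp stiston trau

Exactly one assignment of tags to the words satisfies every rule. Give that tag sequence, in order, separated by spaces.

CONJ PREP ADJ NOUN PREP NOUN ADJ

Candidates per position — 1:vrelk {CONJ,PREP}; 2:vrelk {CONJ,PREP}; 3:trau {ADJ,CONJ}; 4:stiston {NOUN}; 5:zaisnarp {PREP}; 6:stiston {NOUN}; 7:trau {ADJ,CONJ}.
The remaining ambiguous positions (1, 2, 3, 7) are resolved jointly — only one combination satisfies every rule.
So the tagging must be: CONJ PREP ADJ NOUN PREP NOUN ADJ.
Rule-by-rule: rule 1 satisfied; rule 2 satisfied; rule 3 satisfied.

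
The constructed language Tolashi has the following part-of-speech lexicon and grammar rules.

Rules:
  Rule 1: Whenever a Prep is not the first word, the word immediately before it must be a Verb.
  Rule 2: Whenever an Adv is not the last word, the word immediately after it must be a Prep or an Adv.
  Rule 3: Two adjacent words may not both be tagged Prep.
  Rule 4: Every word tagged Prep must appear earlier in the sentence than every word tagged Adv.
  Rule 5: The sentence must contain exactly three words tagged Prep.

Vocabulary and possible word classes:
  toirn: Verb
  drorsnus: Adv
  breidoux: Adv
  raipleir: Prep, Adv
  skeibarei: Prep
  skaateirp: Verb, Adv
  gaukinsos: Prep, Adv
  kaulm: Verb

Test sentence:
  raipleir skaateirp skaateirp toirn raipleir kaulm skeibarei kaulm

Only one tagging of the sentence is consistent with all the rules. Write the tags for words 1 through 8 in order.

Prep Verb Verb Verb Prep Verb Prep Verb

Candidates per position — 1:raipleir {Prep,Adv}; 2:skaateirp {Verb,Adv}; 3:skaateirp {Verb,Adv}; 4:toirn {Verb}; 5:raipleir {Prep,Adv}; 6:kaulm {Verb}; 7:skeibarei {Prep}; 8:kaulm {Verb}.
Position 1: Adv is ruled out by rule 2; that leaves Prep.
Position 2: Adv is ruled out by rule 2; that leaves Verb.
Position 3: Adv is ruled out by rule 2; that leaves Verb.
Position 5: Adv is ruled out by rule 2; that leaves Prep.
The only consistent sequence is: Prep Verb Verb Verb Prep Verb Prep Verb.
Check: rule 1 satisfied; rule 2 satisfied; rule 3 satisfied; rule 4 satisfied; rule 5 satisfied.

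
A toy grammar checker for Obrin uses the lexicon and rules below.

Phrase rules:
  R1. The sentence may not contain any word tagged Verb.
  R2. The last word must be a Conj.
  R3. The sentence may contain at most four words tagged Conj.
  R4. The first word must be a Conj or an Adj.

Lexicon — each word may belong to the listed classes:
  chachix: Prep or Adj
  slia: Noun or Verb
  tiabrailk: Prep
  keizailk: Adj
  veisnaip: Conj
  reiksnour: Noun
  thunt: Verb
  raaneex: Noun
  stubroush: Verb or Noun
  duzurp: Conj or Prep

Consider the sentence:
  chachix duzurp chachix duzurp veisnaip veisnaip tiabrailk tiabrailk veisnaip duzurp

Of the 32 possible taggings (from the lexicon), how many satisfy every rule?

Candidates per position — 1:chachix {Prep,Adj}; 2:duzurp {Conj,Prep}; 3:chachix {Prep,Adj}; 4:duzurp {Conj,Prep}; 5:veisnaip {Conj}; 6:veisnaip {Conj}; 7:tiabrailk {Prep}; 8:tiabrailk {Prep}; 9:veisnaip {Conj}; 10:duzurp {Conj,Prep}.
There are 32 candidate sequences in total.
The sequences that satisfy every rule: Adj Prep Prep Prep Conj Conj Prep Prep Conj Conj; Adj Prep Adj Prep Conj Conj Prep Prep Conj Conj.
Count = 2.

2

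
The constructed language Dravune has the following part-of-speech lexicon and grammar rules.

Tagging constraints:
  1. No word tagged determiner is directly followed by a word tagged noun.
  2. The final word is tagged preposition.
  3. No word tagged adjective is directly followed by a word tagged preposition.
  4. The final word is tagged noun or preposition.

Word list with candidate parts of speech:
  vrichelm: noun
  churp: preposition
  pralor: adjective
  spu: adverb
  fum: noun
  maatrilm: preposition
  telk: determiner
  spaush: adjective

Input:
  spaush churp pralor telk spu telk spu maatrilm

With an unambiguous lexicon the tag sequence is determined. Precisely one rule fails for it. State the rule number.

Fixed tagging: adjective preposition adjective determiner adverb determiner adverb preposition.
Applying the rules: R1 ok, R2 ok, R3 fails, R4 ok.
Only rule 3 fails.

3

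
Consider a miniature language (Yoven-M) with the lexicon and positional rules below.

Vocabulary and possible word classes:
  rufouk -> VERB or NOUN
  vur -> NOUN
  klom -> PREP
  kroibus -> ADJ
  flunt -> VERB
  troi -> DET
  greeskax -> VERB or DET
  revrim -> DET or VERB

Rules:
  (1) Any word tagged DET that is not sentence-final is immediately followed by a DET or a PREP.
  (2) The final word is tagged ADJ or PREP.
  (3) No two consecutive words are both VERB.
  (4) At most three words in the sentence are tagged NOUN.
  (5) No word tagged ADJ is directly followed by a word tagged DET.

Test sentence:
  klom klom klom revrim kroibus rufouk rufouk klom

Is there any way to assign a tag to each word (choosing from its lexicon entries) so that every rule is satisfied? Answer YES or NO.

YES

Candidates per position — 1:klom {PREP}; 2:klom {PREP}; 3:klom {PREP}; 4:revrim {DET,VERB}; 5:kroibus {ADJ}; 6:rufouk {VERB,NOUN}; 7:rufouk {VERB,NOUN}; 8:klom {PREP}.
One satisfying assignment: PREP PREP PREP VERB ADJ NOUN NOUN PREP.
Check: rule 1 ok; rule 2 ok; rule 3 ok; rule 4 ok; rule 5 ok.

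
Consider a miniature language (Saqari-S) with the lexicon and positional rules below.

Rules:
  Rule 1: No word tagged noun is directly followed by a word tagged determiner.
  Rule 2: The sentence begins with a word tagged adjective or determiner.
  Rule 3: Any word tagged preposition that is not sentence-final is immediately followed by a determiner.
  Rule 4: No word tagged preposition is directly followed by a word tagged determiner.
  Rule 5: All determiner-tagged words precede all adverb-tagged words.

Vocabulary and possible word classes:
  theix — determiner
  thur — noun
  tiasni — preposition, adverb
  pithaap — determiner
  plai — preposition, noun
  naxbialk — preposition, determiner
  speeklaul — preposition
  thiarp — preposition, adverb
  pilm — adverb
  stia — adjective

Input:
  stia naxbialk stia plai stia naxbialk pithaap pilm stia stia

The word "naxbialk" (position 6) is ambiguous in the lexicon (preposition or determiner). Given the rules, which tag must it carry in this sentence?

Candidates per position — 1:stia {adjective}; 2:naxbialk {preposition,determiner}; 3:stia {adjective}; 4:plai {preposition,noun}; 5:stia {adjective}; 6:naxbialk {preposition,determiner}; 7:pithaap {determiner}; 8:pilm {adverb}; 9:stia {adjective}; 10:stia {adjective}.
Word 2 cannot be preposition — rule 3 would then fail for every completion. It is determiner.
Word 4 cannot be preposition — rule 3 would then fail for every completion. It is noun.
Word 6 cannot be preposition — rule 4 would then fail for every completion. It is determiner.
The only consistent sequence is: adjective determiner adjective noun adjective determiner determiner adverb adjective adjective.
Verifying each rule — rule 1 holds; rule 2 holds; rule 3 holds; rule 4 holds; rule 5 holds.

determiner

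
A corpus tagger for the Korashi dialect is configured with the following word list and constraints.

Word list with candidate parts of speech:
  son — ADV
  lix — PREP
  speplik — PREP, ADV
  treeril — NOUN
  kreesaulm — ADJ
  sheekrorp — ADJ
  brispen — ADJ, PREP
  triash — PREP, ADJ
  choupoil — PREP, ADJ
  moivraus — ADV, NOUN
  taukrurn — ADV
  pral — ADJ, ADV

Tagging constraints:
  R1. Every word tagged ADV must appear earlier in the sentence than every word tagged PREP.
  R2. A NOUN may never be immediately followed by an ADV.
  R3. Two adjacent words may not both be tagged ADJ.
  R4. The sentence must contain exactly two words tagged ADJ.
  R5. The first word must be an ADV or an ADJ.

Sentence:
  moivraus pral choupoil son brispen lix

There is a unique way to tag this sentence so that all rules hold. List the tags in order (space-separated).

ADV ADV ADJ ADV ADJ PREP

Candidates per position — 1:moivraus {ADV,NOUN}; 2:pral {ADJ,ADV}; 3:choupoil {PREP,ADJ}; 4:son {ADV}; 5:brispen {ADJ,PREP}; 6:lix {PREP}.
At position 1, choosing NOUN makes rule 5 impossible to satisfy; hence ADV.
At position 3, choosing PREP makes rule 1 impossible to satisfy; hence ADJ.
At position 2, choosing ADJ makes rule 3 impossible to satisfy; hence ADV.
At position 5, choosing PREP makes rule 4 impossible to satisfy; hence ADJ.
That leaves exactly one tagging: ADV ADV ADJ ADV ADJ PREP.
Check: rule 1 satisfied; rule 2 satisfied; rule 3 satisfied; rule 4 satisfied; rule 5 satisfied.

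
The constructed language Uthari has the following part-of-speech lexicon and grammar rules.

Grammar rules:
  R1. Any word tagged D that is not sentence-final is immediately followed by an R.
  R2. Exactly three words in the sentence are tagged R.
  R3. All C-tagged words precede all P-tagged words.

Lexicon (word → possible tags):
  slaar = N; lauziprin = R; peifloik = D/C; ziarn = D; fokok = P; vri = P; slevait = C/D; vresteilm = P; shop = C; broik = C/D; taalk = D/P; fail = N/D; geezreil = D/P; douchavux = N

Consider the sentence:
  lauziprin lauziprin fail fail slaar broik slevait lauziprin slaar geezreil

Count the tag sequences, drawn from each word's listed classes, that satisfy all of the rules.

Candidates per position — 1:lauziprin {R}; 2:lauziprin {R}; 3:fail {N,D}; 4:fail {N,D}; 5:slaar {N}; 6:broik {C,D}; 7:slevait {C,D}; 8:lauziprin {R}; 9:slaar {N}; 10:geezreil {D,P}.
There are 32 candidate sequences in total.
The sequences that satisfy every rule: R R N N N C C R N D; R R N N N C C R N P; R R N N N C D R N D; R R N N N C D R N P.
Count = 4.

4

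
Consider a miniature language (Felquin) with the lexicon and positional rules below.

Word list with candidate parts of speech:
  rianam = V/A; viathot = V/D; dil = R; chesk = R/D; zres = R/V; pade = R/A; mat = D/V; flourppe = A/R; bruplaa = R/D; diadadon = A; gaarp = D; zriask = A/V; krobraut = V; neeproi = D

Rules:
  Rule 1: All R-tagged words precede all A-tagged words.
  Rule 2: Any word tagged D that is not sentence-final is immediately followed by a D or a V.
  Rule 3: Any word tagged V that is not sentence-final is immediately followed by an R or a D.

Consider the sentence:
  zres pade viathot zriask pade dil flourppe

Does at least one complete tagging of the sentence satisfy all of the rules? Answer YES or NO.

YES

Candidates per position — 1:zres {R,V}; 2:pade {R,A}; 3:viathot {V,D}; 4:zriask {A,V}; 5:pade {R,A}; 6:dil {R}; 7:flourppe {A,R}.
One satisfying assignment: V R D V R R A.
Checking: rule 1 ok; rule 2 ok; rule 3 ok.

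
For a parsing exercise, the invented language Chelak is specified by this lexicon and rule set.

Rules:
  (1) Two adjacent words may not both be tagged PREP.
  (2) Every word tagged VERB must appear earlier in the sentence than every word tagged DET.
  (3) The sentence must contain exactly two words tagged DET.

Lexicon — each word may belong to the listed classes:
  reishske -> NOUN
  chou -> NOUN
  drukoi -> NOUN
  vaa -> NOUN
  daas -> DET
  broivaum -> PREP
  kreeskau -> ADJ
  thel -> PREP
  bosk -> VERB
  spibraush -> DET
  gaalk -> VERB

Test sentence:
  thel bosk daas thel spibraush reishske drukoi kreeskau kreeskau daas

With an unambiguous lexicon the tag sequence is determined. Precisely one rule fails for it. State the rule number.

Fixed tagging: PREP VERB DET PREP DET NOUN NOUN ADJ ADJ DET.
Rule check: R1 holds, R2 holds, R3 violated.
Only rule 3 fails.

3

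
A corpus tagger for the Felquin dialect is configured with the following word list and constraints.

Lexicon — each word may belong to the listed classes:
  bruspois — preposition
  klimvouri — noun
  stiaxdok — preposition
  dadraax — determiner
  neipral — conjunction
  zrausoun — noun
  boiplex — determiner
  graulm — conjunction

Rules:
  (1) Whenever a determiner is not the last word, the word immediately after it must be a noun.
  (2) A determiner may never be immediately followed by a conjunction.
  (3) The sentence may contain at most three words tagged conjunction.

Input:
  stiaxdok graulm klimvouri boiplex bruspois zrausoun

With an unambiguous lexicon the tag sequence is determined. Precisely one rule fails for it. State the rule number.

Fixed tagging: preposition conjunction noun determiner preposition noun.
Checking each rule: R1 ✗, R2 ✓, R3 ✓.
Only rule 1 fails.

1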